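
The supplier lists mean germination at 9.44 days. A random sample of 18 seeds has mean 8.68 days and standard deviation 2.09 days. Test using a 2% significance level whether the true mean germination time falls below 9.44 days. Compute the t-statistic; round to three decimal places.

H0: μ = 9.44; H1: μ < 9.44 (one-sample t-test, left-tailed).
t = (x̄ − μ₀)/(s/√n) = (8.68 − 9.44)/(2.09/√18) = -1.543
df = n − 1 = 17
p-value = P(T ≤ -1.543) ≈ 0.0706
Since p ≈ 0.0706 > α = 0.02, fail to reject H0; the data do not provide sufficient evidence against H0.

-1.543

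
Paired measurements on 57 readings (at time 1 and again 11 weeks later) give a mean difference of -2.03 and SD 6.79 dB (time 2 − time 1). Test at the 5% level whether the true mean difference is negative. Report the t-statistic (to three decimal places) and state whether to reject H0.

t = -2.257; reject H0

H0: μ_d = 0; H1: μ_d < 0 (paired t-test on the differences, left-tailed).
t = d̄/(s_d/√n) = -2.03/(6.79/√57) = -2.257
df = n − 1 = 56
p-value = P(T ≤ -2.257) ≈ 0.0140
Since p ≈ 0.0140 < α = 0.05, reject H0; the data support H1.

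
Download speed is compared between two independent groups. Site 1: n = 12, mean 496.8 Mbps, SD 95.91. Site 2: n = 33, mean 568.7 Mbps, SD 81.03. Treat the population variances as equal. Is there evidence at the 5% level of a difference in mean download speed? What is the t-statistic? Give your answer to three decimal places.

Let group 1 = site 1, group 2 = site 2. H0: μ_1 = μ_2; H1: μ_1 ≠ μ_2 (two-sample pooled-variance t-test, two-sided).
s_p² = [(12−1)·95.91² + (33−1)·81.03²]/(12+33−2) = 7239.39
t = (496.8 − 568.7)/√[7239.39·(1/12 + 1/33)] = -2.507
df = n₁ + n₂ − 2 = 43
Two-sided p-value ≈ 0.016
Since p ≈ 0.016 < α = 0.05, reject H0; the data support H1.

-2.507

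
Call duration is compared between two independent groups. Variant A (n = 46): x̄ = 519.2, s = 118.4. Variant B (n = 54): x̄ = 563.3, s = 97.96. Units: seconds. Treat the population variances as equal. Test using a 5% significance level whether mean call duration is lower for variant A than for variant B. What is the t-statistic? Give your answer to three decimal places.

-2.038

Let group 1 = variant A, group 2 = variant B. H0: μ_1 = μ_2; H1: μ_1 < μ_2 (two-sample pooled-variance t-test, left-tailed).
s_p² = [(46−1)·118.4² + (54−1)·97.96²]/(46+54−2) = 11626.9
t = (519.2 − 563.3)/√[11626.9·(1/46 + 1/54)] = -2.038
df = n₁ + n₂ − 2 = 98
p-value = P(T ≤ -2.038) ≈ 0.022
Since p ≈ 0.022 < α = 0.05, reject H0; the evidence is statistically significant.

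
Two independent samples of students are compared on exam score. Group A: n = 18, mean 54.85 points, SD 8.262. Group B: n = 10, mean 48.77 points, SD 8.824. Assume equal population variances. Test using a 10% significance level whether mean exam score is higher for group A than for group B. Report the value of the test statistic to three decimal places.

Let group 1 = group A, group 2 = group B. H0: μ_1 = μ_2; H1: μ_1 > μ_2 (two-sample pooled-variance t-test, right-tailed).
s_p² = [(18−1)·8.262² + (10−1)·8.824²]/(18+10−2) = 71.5845
t = (54.85 − 48.77)/√[71.5845·(1/18 + 1/10)] = 1.822
df = n₁ + n₂ − 2 = 26
p-value = P(T ≥ 1.822) ≈ 0.040
Since p ≈ 0.040 < α = 0.1, reject H0; the data support H1.

1.822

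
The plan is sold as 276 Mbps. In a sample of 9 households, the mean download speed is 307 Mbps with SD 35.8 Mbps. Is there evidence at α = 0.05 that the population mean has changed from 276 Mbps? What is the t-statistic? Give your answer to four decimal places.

H0: μ = 276; H1: μ ≠ 276 (one-sample t-test, two-sided).
t = (x̄ − μ₀)/(s/√n) = (307 − 276)/(35.8/√9) = 2.5978
df = n − 1 = 8
Two-sided p-value ≈ 0.0317
Since p ≈ 0.0317 < α = 0.05, reject H0; the evidence is statistically significant.

2.5978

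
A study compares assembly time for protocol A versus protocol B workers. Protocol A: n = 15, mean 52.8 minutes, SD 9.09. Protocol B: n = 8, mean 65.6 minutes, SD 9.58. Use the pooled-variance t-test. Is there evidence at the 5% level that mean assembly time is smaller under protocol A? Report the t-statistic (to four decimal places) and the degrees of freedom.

t = -3.1587, df = 21

Let group 1 = protocol A, group 2 = protocol B. H0: μ_1 = μ_2; H1: μ_1 < μ_2 (two-sample pooled-variance t-test, left-tailed).
s_p² = [(15−1)·9.09² + (8−1)·9.58²]/(15+8−2) = 85.6775
t = (52.8 − 65.6)/√[85.6775·(1/15 + 1/8)] = -3.1587
df = n₁ + n₂ − 2 = 21
p-value = P(T ≤ -3.1587) ≈ 0.0024
Since p ≈ 0.0024 < α = 0.05, reject H0; the data support H1.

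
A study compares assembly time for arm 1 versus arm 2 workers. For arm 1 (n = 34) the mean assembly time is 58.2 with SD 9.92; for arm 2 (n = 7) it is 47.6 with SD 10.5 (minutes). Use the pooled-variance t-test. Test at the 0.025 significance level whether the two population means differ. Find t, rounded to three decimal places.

Let group 1 = arm 1, group 2 = arm 2. H0: μ_1 = μ_2; H1: μ_1 ≠ μ_2 (two-sample pooled-variance t-test, two-sided).
s_p² = [(34−1)·9.92² + (7−1)·10.5²]/(34+7−2) = 100.228
t = (58.2 − 47.6)/√[100.228·(1/34 + 1/7)] = 2.551
df = n₁ + n₂ − 2 = 39
Two-sided p-value ≈ 0.015
Since p ≈ 0.015 < α = 0.025, reject H0; the evidence is statistically significant.

2.551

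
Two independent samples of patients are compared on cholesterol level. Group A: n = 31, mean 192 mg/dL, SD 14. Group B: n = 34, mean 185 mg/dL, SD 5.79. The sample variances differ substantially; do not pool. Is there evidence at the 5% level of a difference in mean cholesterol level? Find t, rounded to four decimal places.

Let group 1 = group A, group 2 = group B. H0: μ_1 = μ_2; H1: μ_1 ≠ μ_2 (Welch's two-sample t-test, two-sided).
t = (x̄_1 − x̄_2)/√(s_1²/n_1 + s_2²/n_2) = (192 − 185)/√(14²/31 + 5.79²/34) = 2.5893
Welch–Satterthwaite df ≈ 39.22
Two-sided p-value ≈ 0.0134
Since p ≈ 0.0134 < α = 0.05, reject H0; the evidence is statistically significant.

2.5893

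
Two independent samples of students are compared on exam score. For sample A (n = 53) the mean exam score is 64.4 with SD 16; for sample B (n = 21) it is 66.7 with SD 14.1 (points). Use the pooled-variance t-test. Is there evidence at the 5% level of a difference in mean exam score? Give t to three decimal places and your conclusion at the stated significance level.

t = -0.576; fail to reject H0

Let group 1 = sample A, group 2 = sample B. H0: μ_1 = μ_2; H1: μ_1 ≠ μ_2 (two-sample pooled-variance t-test, two-sided).
s_p² = [(53−1)·16² + (21−1)·14.1²]/(53+21−2) = 240.114
t = (64.4 − 66.7)/√[240.114·(1/53 + 1/21)] = -0.576
df = n₁ + n₂ − 2 = 72
Two-sided p-value ≈ 0.567
Since p ≈ 0.567 > α = 0.05, fail to reject H0; the evidence is not statistically significant.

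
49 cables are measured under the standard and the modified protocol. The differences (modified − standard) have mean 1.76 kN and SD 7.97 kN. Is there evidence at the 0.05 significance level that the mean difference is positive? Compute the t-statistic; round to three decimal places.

1.546

H0: μ_d = 0; H1: μ_d > 0 (paired t-test on the differences, right-tailed).
t = d̄/(s_d/√n) = 1.76/(7.97/√49) = 1.546
df = n − 1 = 48
p-value = P(T ≥ 1.546) ≈ 0.064
Since p ≈ 0.064 > α = 0.05, fail to reject H0; the data do not provide sufficient evidence against H0.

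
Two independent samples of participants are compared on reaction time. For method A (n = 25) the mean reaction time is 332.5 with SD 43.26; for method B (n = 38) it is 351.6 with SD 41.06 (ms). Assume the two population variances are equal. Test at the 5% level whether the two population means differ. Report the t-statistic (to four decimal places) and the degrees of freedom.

Let group 1 = method A, group 2 = method B. H0: μ_1 = μ_2; H1: μ_1 ≠ μ_2 (two-sample pooled-variance t-test, two-sided).
s_p² = [(25−1)·43.26² + (38−1)·41.06²]/(25+38−2) = 1758.91
t = (332.5 − 351.6)/√[1758.91·(1/25 + 1/38)] = -1.7685
df = n₁ + n₂ − 2 = 61
Two-sided p-value ≈ 0.082
Since p ≈ 0.082 > α = 0.05, fail to reject H0; the data do not provide sufficient evidence against H0.

t = -1.7685, df = 61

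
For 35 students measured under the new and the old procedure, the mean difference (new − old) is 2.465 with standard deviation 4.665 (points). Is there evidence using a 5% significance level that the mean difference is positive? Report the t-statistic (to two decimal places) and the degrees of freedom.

t = 3.13, df = 34

H0: μ_d = 0; H1: μ_d > 0 (paired t-test on the differences, right-tailed).
t = d̄/(s_d/√n) = 2.465/(4.665/√35) = 3.13
df = n − 1 = 34
p-value = P(T ≥ 3.13) ≈ 0.0018
Since p ≈ 0.0018 < α = 0.05, reject H0; the evidence is statistically significant.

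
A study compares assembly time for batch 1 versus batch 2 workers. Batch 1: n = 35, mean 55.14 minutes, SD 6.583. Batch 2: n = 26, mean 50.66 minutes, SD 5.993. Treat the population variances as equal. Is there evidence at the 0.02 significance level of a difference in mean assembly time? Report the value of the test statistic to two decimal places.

2.73

Let group 1 = batch 1, group 2 = batch 2. H0: μ_1 = μ_2; H1: μ_1 ≠ μ_2 (two-sample pooled-variance t-test, two-sided).
s_p² = [(35−1)·6.583² + (26−1)·5.993²]/(35+26−2) = 40.1919
t = (55.14 − 50.66)/√[40.1919·(1/35 + 1/26)] = 2.73
df = n₁ + n₂ − 2 = 59
Two-sided p-value ≈ 0.008
Since p ≈ 0.008 < α = 0.02, reject H0; the evidence is statistically significant.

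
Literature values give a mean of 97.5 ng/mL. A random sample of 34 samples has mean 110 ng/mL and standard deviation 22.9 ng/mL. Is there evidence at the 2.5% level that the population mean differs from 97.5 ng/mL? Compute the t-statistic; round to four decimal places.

H0: μ = 97.5; H1: μ ≠ 97.5 (one-sample t-test, two-sided).
t = (x̄ − μ₀)/(s/√n) = (110 − 97.5)/(22.9/√34) = 3.1828
df = n − 1 = 33
Two-sided p-value ≈ 0.0032
Since p ≈ 0.0032 < α = 0.025, reject H0; the evidence is statistically significant.

3.1828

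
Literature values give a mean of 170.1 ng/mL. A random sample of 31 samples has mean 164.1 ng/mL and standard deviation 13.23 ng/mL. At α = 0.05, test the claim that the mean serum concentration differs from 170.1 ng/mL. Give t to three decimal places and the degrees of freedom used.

H0: μ = 170.1; H1: μ ≠ 170.1 (one-sample t-test, two-sided).
t = (x̄ − μ₀)/(s/√n) = (164.1 − 170.1)/(13.23/√31) = -2.525
df = n − 1 = 30
Two-sided p-value ≈ 0.017
Since p ≈ 0.017 < α = 0.05, reject H0; the data support H1.

t = -2.525, df = 30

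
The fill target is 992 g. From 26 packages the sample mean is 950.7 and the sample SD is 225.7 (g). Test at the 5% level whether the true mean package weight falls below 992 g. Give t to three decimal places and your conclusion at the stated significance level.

t = -0.933; fail to reject H0

H0: μ = 992; H1: μ < 992 (one-sample t-test, left-tailed).
t = (x̄ − μ₀)/(s/√n) = (950.7 − 992)/(225.7/√26) = -0.933
df = n − 1 = 25
p-value = P(T ≤ -0.933) ≈ 0.180
Since p ≈ 0.180 > α = 0.05, fail to reject H0; the data do not provide sufficient evidence against H0.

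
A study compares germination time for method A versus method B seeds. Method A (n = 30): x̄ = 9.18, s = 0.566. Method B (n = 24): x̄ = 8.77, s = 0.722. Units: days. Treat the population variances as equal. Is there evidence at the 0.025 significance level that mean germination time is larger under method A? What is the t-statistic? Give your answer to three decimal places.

Let group 1 = method A, group 2 = method B. H0: μ_1 = μ_2; H1: μ_1 > μ_2 (two-sample pooled-variance t-test, right-tailed).
s_p² = [(30−1)·0.566² + (24−1)·0.722²]/(30+24−2) = 0.409228
t = (9.18 − 8.77)/√[0.409228·(1/30 + 1/24)] = 2.340
df = n₁ + n₂ − 2 = 52
p-value = P(T ≥ 2.340) ≈ 0.0116
Since p ≈ 0.0116 < α = 0.025, reject H0; the evidence is statistically significant.

2.340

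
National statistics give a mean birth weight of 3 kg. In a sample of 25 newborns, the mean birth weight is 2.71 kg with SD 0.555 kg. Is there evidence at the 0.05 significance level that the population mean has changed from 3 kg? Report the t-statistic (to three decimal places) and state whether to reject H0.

t = -2.613; reject H0

H0: μ = 3; H1: μ ≠ 3 (one-sample t-test, two-sided).
t = (x̄ − μ₀)/(s/√n) = (2.71 − 3)/(0.555/√25) = -2.613
df = n − 1 = 24
Two-sided p-value ≈ 0.0153
Since p ≈ 0.0153 < α = 0.05, reject H0; the data support H1.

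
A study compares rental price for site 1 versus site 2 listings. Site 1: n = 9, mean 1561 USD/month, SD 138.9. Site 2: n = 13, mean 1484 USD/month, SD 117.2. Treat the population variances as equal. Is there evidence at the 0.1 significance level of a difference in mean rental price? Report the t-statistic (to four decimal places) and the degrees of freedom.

Let group 1 = site 1, group 2 = site 2. H0: μ_1 = μ_2; H1: μ_1 ≠ μ_2 (two-sample pooled-variance t-test, two-sided).
s_p² = [(9−1)·138.9² + (13−1)·117.2²]/(9+13−2) = 15958.8
t = (1561 − 1484)/√[15958.8·(1/9 + 1/13)] = 1.4056
df = n₁ + n₂ − 2 = 20
Two-sided p-value ≈ 0.1752
Since p ≈ 0.1752 > α = 0.1, fail to reject H0; the evidence is not statistically significant.

t = 1.4056, df = 20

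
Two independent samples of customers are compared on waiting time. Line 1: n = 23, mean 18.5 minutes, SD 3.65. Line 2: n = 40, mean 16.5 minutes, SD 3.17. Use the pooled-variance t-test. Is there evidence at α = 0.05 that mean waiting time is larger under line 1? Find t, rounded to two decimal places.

2.28

Let group 1 = line 1, group 2 = line 2. H0: μ_1 = μ_2; H1: μ_1 > μ_2 (two-sample pooled-variance t-test, right-tailed).
s_p² = [(23−1)·3.65² + (40−1)·3.17²]/(23+40−2) = 11.2295
t = (18.5 − 16.5)/√[11.2295·(1/23 + 1/40)] = 2.28
df = n₁ + n₂ − 2 = 61
p-value = P(T ≥ 2.28) ≈ 0.0130
Since p ≈ 0.0130 < α = 0.05, reject H0; the data support H1.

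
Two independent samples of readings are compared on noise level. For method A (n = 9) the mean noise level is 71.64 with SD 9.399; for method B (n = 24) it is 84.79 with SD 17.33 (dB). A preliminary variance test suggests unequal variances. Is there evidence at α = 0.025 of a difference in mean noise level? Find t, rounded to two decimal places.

Let group 1 = method A, group 2 = method B. H0: μ_1 = μ_2; H1: μ_1 ≠ μ_2 (Welch's two-sample t-test, two-sided).
t = (x̄_1 − x̄_2)/√(s_1²/n_1 + s_2²/n_2) = (71.64 − 84.79)/√(9.399²/9 + 17.33²/24) = -2.78
Welch–Satterthwaite df ≈ 26.45
Two-sided p-value ≈ 0.010
Since p ≈ 0.010 < α = 0.025, reject H0; the evidence is statistically significant.

-2.78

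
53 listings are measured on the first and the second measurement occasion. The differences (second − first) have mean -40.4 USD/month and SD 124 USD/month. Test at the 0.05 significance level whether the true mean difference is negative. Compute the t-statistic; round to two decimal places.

H0: μ_d = 0; H1: μ_d < 0 (paired t-test on the differences, left-tailed).
t = d̄/(s_d/√n) = -40.4/(124/√53) = -2.37
df = n − 1 = 52
p-value = P(T ≤ -2.37) ≈ 0.0107
Since p ≈ 0.0107 < α = 0.05, reject H0; the data support H1.

-2.37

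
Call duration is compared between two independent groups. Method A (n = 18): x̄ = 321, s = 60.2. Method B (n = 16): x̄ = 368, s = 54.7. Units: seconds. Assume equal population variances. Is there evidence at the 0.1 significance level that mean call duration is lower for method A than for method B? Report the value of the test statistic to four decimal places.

-2.3712

Let group 1 = method A, group 2 = method B. H0: μ_1 = μ_2; H1: μ_1 < μ_2 (two-sample pooled-variance t-test, left-tailed).
s_p² = [(18−1)·60.2² + (16−1)·54.7²]/(18+16−2) = 3327.81
t = (321 − 368)/√[3327.81·(1/18 + 1/16)] = -2.3712
df = n₁ + n₂ − 2 = 32
p-value = P(T ≤ -2.3712) ≈ 0.012
Since p ≈ 0.012 < α = 0.1, reject H0; the data support H1.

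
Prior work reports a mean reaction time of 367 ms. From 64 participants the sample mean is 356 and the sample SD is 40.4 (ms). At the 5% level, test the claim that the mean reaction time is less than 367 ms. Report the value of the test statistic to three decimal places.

-2.178

H0: μ = 367; H1: μ < 367 (one-sample t-test, left-tailed).
t = (x̄ − μ₀)/(s/√n) = (356 − 367)/(40.4/√64) = -2.178
df = n − 1 = 63
p-value = P(T ≤ -2.178) ≈ 0.0166
Since p ≈ 0.0166 < α = 0.05, reject H0; the data support H1.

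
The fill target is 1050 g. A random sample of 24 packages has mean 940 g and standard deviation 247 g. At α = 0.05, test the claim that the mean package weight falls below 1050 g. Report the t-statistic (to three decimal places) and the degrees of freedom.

H0: μ = 1050; H1: μ < 1050 (one-sample t-test, left-tailed).
t = (x̄ − μ₀)/(s/√n) = (940 − 1050)/(247/√24) = -2.182
df = n − 1 = 23
p-value = P(T ≤ -2.182) ≈ 0.0198
Since p ≈ 0.0198 < α = 0.05, reject H0; the evidence is statistically significant.

t = -2.182, df = 23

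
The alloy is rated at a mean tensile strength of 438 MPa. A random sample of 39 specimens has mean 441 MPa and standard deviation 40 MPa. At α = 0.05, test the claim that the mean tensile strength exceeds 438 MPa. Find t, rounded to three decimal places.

H0: μ = 438; H1: μ > 438 (one-sample t-test, right-tailed).
t = (x̄ − μ₀)/(s/√n) = (441 − 438)/(40/√39) = 0.468
df = n − 1 = 38
p-value = P(T ≥ 0.468) ≈ 0.321
Since p ≈ 0.321 > α = 0.05, fail to reject H0; the evidence is not statistically significant.

0.468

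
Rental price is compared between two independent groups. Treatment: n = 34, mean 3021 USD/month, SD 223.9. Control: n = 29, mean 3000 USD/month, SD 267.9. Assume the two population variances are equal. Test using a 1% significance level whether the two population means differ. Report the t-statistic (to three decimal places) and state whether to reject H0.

t = 0.339; fail to reject H0

Let group 1 = treatment, group 2 = control. H0: μ_1 = μ_2; H1: μ_1 ≠ μ_2 (two-sample pooled-variance t-test, two-sided).
s_p² = [(34−1)·223.9² + (29−1)·267.9²]/(34+29−2) = 60064
t = (3021 − 3000)/√[60064·(1/34 + 1/29)] = 0.339
df = n₁ + n₂ − 2 = 61
Two-sided p-value ≈ 0.7358
Since p ≈ 0.7358 > α = 0.01, fail to reject H0; the evidence is not statistically significant.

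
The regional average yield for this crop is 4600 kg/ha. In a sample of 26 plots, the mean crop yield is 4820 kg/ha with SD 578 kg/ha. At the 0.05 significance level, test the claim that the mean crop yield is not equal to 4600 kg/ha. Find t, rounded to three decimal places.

1.941

H0: μ = 4600; H1: μ ≠ 4600 (one-sample t-test, two-sided).
t = (x̄ − μ₀)/(s/√n) = (4820 − 4600)/(578/√26) = 1.941
df = n − 1 = 25
Two-sided p-value ≈ 0.064
Since p ≈ 0.064 > α = 0.05, fail to reject H0; the data do not provide sufficient evidence against H0.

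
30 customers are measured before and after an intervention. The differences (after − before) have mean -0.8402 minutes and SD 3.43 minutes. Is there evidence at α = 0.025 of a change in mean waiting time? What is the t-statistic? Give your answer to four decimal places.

H0: μ_d = 0; H1: μ_d ≠ 0 (paired t-test on the differences, two-sided).
t = d̄/(s_d/√n) = -0.8402/(3.43/√30) = -1.3417
df = n − 1 = 29
Two-sided p-value ≈ 0.1901
Since p ≈ 0.1901 > α = 0.025, fail to reject H0; the data do not provide sufficient evidence against H0.

-1.3417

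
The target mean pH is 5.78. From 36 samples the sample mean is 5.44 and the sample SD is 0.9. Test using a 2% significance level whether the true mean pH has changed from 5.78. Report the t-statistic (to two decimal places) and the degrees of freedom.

t = -2.27, df = 35

H0: μ = 5.78; H1: μ ≠ 5.78 (one-sample t-test, two-sided).
t = (x̄ − μ₀)/(s/√n) = (5.44 − 5.78)/(0.9/√36) = -2.27
df = n − 1 = 35
Two-sided p-value ≈ 0.0297
Since p ≈ 0.0297 > α = 0.02, fail to reject H0; the evidence is not statistically significant.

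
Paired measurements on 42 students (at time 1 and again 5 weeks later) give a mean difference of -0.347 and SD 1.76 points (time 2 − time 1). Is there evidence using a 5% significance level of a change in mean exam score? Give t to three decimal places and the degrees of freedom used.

t = -1.278, df = 41

H0: μ_d = 0; H1: μ_d ≠ 0 (paired t-test on the differences, two-sided).
t = d̄/(s_d/√n) = -0.347/(1.76/√42) = -1.278
df = n − 1 = 41
Two-sided p-value ≈ 0.2085
Since p ≈ 0.2085 > α = 0.05, fail to reject H0; the data do not provide sufficient evidence against H0.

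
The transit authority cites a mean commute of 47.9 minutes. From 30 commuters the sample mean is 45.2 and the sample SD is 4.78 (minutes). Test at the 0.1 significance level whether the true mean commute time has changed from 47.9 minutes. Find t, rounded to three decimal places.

H0: μ = 47.9; H1: μ ≠ 47.9 (one-sample t-test, two-sided).
t = (x̄ − μ₀)/(s/√n) = (45.2 − 47.9)/(4.78/√30) = -3.094
df = n − 1 = 29
Two-sided p-value ≈ 0.004
Since p ≈ 0.004 < α = 0.1, reject H0; the data support H1.

-3.094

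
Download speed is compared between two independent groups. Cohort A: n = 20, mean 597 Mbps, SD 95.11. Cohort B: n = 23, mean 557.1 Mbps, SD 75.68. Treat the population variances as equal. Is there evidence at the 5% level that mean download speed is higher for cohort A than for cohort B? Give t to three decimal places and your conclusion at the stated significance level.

Let group 1 = cohort A, group 2 = cohort B. H0: μ_1 = μ_2; H1: μ_1 > μ_2 (two-sample pooled-variance t-test, right-tailed).
s_p² = [(20−1)·95.11² + (23−1)·75.68²]/(20+23−2) = 7265.28
t = (597 − 557.1)/√[7265.28·(1/20 + 1/23)] = 1.531
df = n₁ + n₂ − 2 = 41
p-value = P(T ≥ 1.531) ≈ 0.0667
Since p ≈ 0.0667 > α = 0.05, fail to reject H0; the evidence is not statistically significant.

t = 1.531; fail to reject H0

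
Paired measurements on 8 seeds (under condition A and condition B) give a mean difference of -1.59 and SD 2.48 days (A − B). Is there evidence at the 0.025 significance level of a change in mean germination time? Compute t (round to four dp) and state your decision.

H0: μ_d = 0; H1: μ_d ≠ 0 (paired t-test on the differences, two-sided).
t = d̄/(s_d/√n) = -1.59/(2.48/√8) = -1.8134
df = n − 1 = 7
Two-sided p-value ≈ 0.1127
Since p ≈ 0.1127 > α = 0.025, fail to reject H0; the data do not provide sufficient evidence against H0.

t = -1.8134; fail to reject H0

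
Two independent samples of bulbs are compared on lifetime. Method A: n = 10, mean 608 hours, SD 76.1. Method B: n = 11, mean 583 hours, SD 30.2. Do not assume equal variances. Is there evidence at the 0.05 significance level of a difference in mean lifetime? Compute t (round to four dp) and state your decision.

t = 0.9716; fail to reject H0

Let group 1 = method A, group 2 = method B. H0: μ_1 = μ_2; H1: μ_1 ≠ μ_2 (Welch's two-sample t-test, two-sided).
t = (x̄_1 − x̄_2)/√(s_1²/n_1 + s_2²/n_2) = (608 − 583)/√(76.1²/10 + 30.2²/11) = 0.9716
Welch–Satterthwaite df ≈ 11.55
Two-sided p-value ≈ 0.351
Since p ≈ 0.351 > α = 0.05, fail to reject H0; the evidence is not statistically significant.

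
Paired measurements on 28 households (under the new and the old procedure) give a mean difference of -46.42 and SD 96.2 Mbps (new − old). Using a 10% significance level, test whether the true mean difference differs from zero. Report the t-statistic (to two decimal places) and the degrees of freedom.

t = -2.55, df = 27

H0: μ_d = 0; H1: μ_d ≠ 0 (paired t-test on the differences, two-sided).
t = d̄/(s_d/√n) = -46.42/(96.2/√28) = -2.55
df = n − 1 = 27
Two-sided p-value ≈ 0.017
Since p ≈ 0.017 < α = 0.1, reject H0; the evidence is statistically significant.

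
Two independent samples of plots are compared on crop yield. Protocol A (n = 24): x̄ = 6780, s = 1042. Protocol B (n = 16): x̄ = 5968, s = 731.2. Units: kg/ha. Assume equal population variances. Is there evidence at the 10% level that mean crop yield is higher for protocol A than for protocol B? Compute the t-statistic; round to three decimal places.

Let group 1 = protocol A, group 2 = protocol B. H0: μ_1 = μ_2; H1: μ_1 > μ_2 (two-sample pooled-variance t-test, right-tailed).
s_p² = [(24−1)·1042² + (16−1)·731.2²]/(24+16−2) = 868220
t = (6780 − 5968)/√[868220·(1/24 + 1/16)] = 2.700
df = n₁ + n₂ − 2 = 38
p-value = P(T ≥ 2.700) ≈ 0.0051
Since p ≈ 0.0051 < α = 0.1, reject H0; the evidence is statistically significant.

2.700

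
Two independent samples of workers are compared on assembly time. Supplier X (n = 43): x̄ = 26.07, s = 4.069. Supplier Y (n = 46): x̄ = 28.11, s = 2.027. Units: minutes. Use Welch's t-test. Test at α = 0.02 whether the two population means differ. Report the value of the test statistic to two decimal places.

Let group 1 = supplier X, group 2 = supplier Y. H0: μ_1 = μ_2; H1: μ_1 ≠ μ_2 (Welch's two-sample t-test, two-sided).
t = (x̄_1 − x̄_2)/√(s_1²/n_1 + s_2²/n_2) = (26.07 − 28.11)/√(4.069²/43 + 2.027²/46) = -2.96
Welch–Satterthwaite df ≈ 60.70
Two-sided p-value ≈ 0.004
Since p ≈ 0.004 < α = 0.02, reject H0; the data support H1.

-2.96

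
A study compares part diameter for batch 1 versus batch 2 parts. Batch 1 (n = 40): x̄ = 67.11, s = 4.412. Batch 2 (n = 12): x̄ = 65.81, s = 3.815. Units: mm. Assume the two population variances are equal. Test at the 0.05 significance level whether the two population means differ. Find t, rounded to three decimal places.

0.921

Let group 1 = batch 1, group 2 = batch 2. H0: μ_1 = μ_2; H1: μ_1 ≠ μ_2 (two-sample pooled-variance t-test, two-sided).
s_p² = [(40−1)·4.412² + (12−1)·3.815²]/(40+12−2) = 18.3852
t = (67.11 − 65.81)/√[18.3852·(1/40 + 1/12)] = 0.921
df = n₁ + n₂ − 2 = 50
Two-sided p-value ≈ 0.361
Since p ≈ 0.361 > α = 0.05, fail to reject H0; the data do not provide sufficient evidence against H0.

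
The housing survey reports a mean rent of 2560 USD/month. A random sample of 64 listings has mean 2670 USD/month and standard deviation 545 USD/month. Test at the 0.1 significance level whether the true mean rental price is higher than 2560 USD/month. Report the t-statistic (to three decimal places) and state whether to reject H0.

t = 1.615; reject H0

H0: μ = 2560; H1: μ > 2560 (one-sample t-test, right-tailed).
t = (x̄ − μ₀)/(s/√n) = (2670 − 2560)/(545/√64) = 1.615
df = n − 1 = 63
p-value = P(T ≥ 1.615) ≈ 0.056
Since p ≈ 0.056 < α = 0.1, reject H0; the evidence is statistically significant.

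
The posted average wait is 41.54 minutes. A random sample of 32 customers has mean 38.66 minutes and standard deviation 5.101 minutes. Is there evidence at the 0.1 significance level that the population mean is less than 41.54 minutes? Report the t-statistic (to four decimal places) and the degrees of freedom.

t = -3.1938, df = 31

H0: μ = 41.54; H1: μ < 41.54 (one-sample t-test, left-tailed).
t = (x̄ − μ₀)/(s/√n) = (38.66 − 41.54)/(5.101/√32) = -3.1938
df = n − 1 = 31
p-value = P(T ≤ -3.1938) ≈ 0.002
Since p ≈ 0.002 < α = 0.1, reject H0; the evidence is statistically significant.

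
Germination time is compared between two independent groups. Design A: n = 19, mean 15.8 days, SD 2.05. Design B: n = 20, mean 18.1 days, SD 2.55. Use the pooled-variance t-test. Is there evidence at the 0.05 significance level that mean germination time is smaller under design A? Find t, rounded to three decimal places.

-3.094

Let group 1 = design A, group 2 = design B. H0: μ_1 = μ_2; H1: μ_1 < μ_2 (two-sample pooled-variance t-test, left-tailed).
s_p² = [(19−1)·2.05² + (20−1)·2.55²]/(19+20−2) = 5.38358
t = (15.8 − 18.1)/√[5.38358·(1/19 + 1/20)] = -3.094
df = n₁ + n₂ − 2 = 37
p-value = P(T ≤ -3.094) ≈ 0.002
Since p ≈ 0.002 < α = 0.05, reject H0; the data support H1.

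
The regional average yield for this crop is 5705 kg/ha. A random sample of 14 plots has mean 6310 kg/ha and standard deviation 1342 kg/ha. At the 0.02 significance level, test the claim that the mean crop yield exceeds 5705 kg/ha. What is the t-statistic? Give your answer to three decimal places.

H0: μ = 5705; H1: μ > 5705 (one-sample t-test, right-tailed).
t = (x̄ − μ₀)/(s/√n) = (6310 − 5705)/(1342/√14) = 1.687
df = n − 1 = 13
p-value = P(T ≥ 1.687) ≈ 0.058
Since p ≈ 0.058 > α = 0.02, fail to reject H0; the data do not provide sufficient evidence against H0.

1.687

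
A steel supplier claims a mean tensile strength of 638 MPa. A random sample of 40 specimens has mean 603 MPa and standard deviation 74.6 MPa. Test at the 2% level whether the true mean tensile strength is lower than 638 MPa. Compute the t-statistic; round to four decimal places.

H0: μ = 638; H1: μ < 638 (one-sample t-test, left-tailed).
t = (x̄ − μ₀)/(s/√n) = (603 − 638)/(74.6/√40) = -2.9673
df = n − 1 = 39
p-value = P(T ≤ -2.9673) ≈ 0.003
Since p ≈ 0.003 < α = 0.02, reject H0; the evidence is statistically significant.

-2.9673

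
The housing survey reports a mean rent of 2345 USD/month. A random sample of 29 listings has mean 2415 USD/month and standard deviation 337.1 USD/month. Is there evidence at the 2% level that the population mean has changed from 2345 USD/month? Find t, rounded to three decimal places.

1.118

H0: μ = 2345; H1: μ ≠ 2345 (one-sample t-test, two-sided).
t = (x̄ − μ₀)/(s/√n) = (2415 − 2345)/(337.1/√29) = 1.118
df = n − 1 = 28
Two-sided p-value ≈ 0.2730
Since p ≈ 0.2730 > α = 0.02, fail to reject H0; the data do not provide sufficient evidence against H0.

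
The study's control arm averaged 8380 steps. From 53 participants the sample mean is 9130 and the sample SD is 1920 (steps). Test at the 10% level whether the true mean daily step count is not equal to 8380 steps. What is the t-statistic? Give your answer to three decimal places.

H0: μ = 8380; H1: μ ≠ 8380 (one-sample t-test, two-sided).
t = (x̄ − μ₀)/(s/√n) = (9130 − 8380)/(1920/√53) = 2.844
df = n − 1 = 52
Two-sided p-value ≈ 0.0064
Since p ≈ 0.0064 < α = 0.1, reject H0; the evidence is statistically significant.

2.844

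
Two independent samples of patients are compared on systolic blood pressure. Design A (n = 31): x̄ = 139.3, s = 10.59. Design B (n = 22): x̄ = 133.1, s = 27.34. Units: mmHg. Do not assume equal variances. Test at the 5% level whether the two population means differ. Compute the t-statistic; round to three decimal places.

Let group 1 = design A, group 2 = design B. H0: μ_1 = μ_2; H1: μ_1 ≠ μ_2 (Welch's two-sample t-test, two-sided).
t = (x̄_1 − x̄_2)/√(s_1²/n_1 + s_2²/n_2) = (139.3 − 133.1)/√(10.59²/31 + 27.34²/22) = 1.011
Welch–Satterthwaite df ≈ 25.51
Two-sided p-value ≈ 0.321
Since p ≈ 0.321 > α = 0.05, fail to reject H0; the evidence is not statistically significant.

1.011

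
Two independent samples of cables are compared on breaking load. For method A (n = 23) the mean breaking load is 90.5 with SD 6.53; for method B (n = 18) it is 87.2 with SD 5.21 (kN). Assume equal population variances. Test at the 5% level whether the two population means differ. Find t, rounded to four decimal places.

1.7505

Let group 1 = method A, group 2 = method B. H0: μ_1 = μ_2; H1: μ_1 ≠ μ_2 (two-sample pooled-variance t-test, two-sided).
s_p² = [(23−1)·6.53² + (18−1)·5.21²]/(23+18−2) = 35.8859
t = (90.5 − 87.2)/√[35.8859·(1/23 + 1/18)] = 1.7505
df = n₁ + n₂ − 2 = 39
Two-sided p-value ≈ 0.088
Since p ≈ 0.088 > α = 0.05, fail to reject H0; the evidence is not statistically significant.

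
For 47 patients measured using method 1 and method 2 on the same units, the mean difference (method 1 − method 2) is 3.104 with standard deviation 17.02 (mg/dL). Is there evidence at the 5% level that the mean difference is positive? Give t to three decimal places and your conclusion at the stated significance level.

H0: μ_d = 0; H1: μ_d > 0 (paired t-test on the differences, right-tailed).
t = d̄/(s_d/√n) = 3.104/(17.02/√47) = 1.250
df = n − 1 = 46
p-value = P(T ≥ 1.250) ≈ 0.109
Since p ≈ 0.109 > α = 0.05, fail to reject H0; the evidence is not statistically significant.

t = 1.250; fail to reject H0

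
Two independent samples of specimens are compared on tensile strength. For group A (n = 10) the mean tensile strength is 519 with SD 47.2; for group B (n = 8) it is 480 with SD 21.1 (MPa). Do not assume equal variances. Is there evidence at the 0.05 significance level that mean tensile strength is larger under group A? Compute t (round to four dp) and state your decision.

Let group 1 = group A, group 2 = group B. H0: μ_1 = μ_2; H1: μ_1 > μ_2 (Welch's two-sample t-test, right-tailed).
t = (x̄_1 − x̄_2)/√(s_1²/n_1 + s_2²/n_2) = (519 − 480)/√(47.2²/10 + 21.1²/8) = 2.3372
Welch–Satterthwaite df ≈ 13.01
p-value = P(T ≥ 2.3372) ≈ 0.018
Since p ≈ 0.018 < α = 0.05, reject H0; the evidence is statistically significant.

t = 2.3372; reject H0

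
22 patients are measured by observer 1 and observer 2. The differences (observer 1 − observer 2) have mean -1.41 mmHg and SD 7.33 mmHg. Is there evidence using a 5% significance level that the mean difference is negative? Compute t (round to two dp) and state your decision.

H0: μ_d = 0; H1: μ_d < 0 (paired t-test on the differences, left-tailed).
t = d̄/(s_d/√n) = -1.41/(7.33/√22) = -0.90
df = n − 1 = 21
p-value = P(T ≤ -0.90) ≈ 0.189
Since p ≈ 0.189 > α = 0.05, fail to reject H0; the data do not provide sufficient evidence against H0.

t = -0.90; fail to reject H0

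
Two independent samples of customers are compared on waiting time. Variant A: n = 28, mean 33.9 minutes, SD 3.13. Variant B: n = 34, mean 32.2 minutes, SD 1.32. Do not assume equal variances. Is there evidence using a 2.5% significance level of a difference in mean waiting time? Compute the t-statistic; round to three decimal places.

2.684

Let group 1 = variant A, group 2 = variant B. H0: μ_1 = μ_2; H1: μ_1 ≠ μ_2 (Welch's two-sample t-test, two-sided).
t = (x̄_1 − x̄_2)/√(s_1²/n_1 + s_2²/n_2) = (33.9 − 32.2)/√(3.13²/28 + 1.32²/34) = 2.684
Welch–Satterthwaite df ≈ 34.88
Two-sided p-value ≈ 0.0110
Since p ≈ 0.0110 < α = 0.025, reject H0; the evidence is statistically significant.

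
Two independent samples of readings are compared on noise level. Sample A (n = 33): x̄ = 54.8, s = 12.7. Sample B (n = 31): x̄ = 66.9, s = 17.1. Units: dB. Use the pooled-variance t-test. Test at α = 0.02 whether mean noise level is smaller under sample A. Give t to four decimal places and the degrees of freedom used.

t = -3.2270, df = 62

Let group 1 = sample A, group 2 = sample B. H0: μ_1 = μ_2; H1: μ_1 < μ_2 (two-sample pooled-variance t-test, left-tailed).
s_p² = [(33−1)·12.7² + (31−1)·17.1²]/(33+31−2) = 224.735
t = (54.8 − 66.9)/√[224.735·(1/33 + 1/31)] = -3.2270
df = n₁ + n₂ − 2 = 62
p-value = P(T ≤ -3.2270) ≈ 0.001
Since p ≈ 0.001 < α = 0.02, reject H0; the evidence is statistically significant.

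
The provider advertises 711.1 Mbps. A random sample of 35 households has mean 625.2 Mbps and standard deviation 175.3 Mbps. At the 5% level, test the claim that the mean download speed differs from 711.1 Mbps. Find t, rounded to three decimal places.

H0: μ = 711.1; H1: μ ≠ 711.1 (one-sample t-test, two-sided).
t = (x̄ − μ₀)/(s/√n) = (625.2 − 711.1)/(175.3/√35) = -2.899
df = n − 1 = 34
Two-sided p-value ≈ 0.007
Since p ≈ 0.007 < α = 0.05, reject H0; the evidence is statistically significant.

-2.899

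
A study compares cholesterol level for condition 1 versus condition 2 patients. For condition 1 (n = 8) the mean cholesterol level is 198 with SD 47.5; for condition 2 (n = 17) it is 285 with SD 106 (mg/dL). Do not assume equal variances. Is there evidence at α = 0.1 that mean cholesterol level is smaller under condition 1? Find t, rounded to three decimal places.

-2.833

Let group 1 = condition 1, group 2 = condition 2. H0: μ_1 = μ_2; H1: μ_1 < μ_2 (Welch's two-sample t-test, left-tailed).
t = (x̄_1 − x̄_2)/√(s_1²/n_1 + s_2²/n_2) = (198 − 285)/√(47.5²/8 + 106²/17) = -2.833
Welch–Satterthwaite df ≈ 23.00
p-value = P(T ≤ -2.833) ≈ 0.005
Since p ≈ 0.005 < α = 0.1, reject H0; the data support H1.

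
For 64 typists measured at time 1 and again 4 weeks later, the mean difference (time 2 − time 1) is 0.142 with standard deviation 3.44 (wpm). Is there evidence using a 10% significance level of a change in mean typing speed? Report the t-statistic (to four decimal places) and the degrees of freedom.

t = 0.3302, df = 63

H0: μ_d = 0; H1: μ_d ≠ 0 (paired t-test on the differences, two-sided).
t = d̄/(s_d/√n) = 0.142/(3.44/√64) = 0.3302
df = n − 1 = 63
Two-sided p-value ≈ 0.7423
Since p ≈ 0.7423 > α = 0.1, fail to reject H0; the data do not provide sufficient evidence against H0.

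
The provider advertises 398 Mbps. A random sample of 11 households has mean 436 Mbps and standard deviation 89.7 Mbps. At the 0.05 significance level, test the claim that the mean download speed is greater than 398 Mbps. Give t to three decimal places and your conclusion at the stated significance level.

t = 1.405; fail to reject H0

H0: μ = 398; H1: μ > 398 (one-sample t-test, right-tailed).
t = (x̄ − μ₀)/(s/√n) = (436 − 398)/(89.7/√11) = 1.405
df = n − 1 = 10
p-value = P(T ≥ 1.405) ≈ 0.0952
Since p ≈ 0.0952 > α = 0.05, fail to reject H0; the evidence is not statistically significant.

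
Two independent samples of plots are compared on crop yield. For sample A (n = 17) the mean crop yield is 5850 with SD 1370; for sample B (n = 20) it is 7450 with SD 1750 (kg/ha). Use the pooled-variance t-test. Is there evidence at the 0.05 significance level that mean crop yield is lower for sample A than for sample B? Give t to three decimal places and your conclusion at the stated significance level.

t = -3.055; reject H0

Let group 1 = sample A, group 2 = sample B. H0: μ_1 = μ_2; H1: μ_1 < μ_2 (two-sample pooled-variance t-test, left-tailed).
s_p² = [(17−1)·1370² + (20−1)·1750²]/(17+20−2) = 2520510
t = (5850 − 7450)/√[2520510·(1/17 + 1/20)] = -3.055
df = n₁ + n₂ − 2 = 35
p-value = P(T ≤ -3.055) ≈ 0.002
Since p ≈ 0.002 < α = 0.05, reject H0; the evidence is statistically significant.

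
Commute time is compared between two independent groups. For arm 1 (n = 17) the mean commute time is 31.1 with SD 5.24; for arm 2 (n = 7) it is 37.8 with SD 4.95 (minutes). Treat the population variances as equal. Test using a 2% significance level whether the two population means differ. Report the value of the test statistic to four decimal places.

Let group 1 = arm 1, group 2 = arm 2. H0: μ_1 = μ_2; H1: μ_1 ≠ μ_2 (two-sample pooled-variance t-test, two-sided).
s_p² = [(17−1)·5.24² + (7−1)·4.95²]/(17+7−2) = 26.6517
t = (31.1 − 37.8)/√[26.6517·(1/17 + 1/7)] = -2.8899
df = n₁ + n₂ − 2 = 22
Two-sided p-value ≈ 0.0085
Since p ≈ 0.0085 < α = 0.02, reject H0; the data support H1.

-2.8899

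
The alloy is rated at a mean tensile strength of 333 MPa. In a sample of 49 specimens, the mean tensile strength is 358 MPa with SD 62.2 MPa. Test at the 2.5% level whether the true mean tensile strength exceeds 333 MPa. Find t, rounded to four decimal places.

H0: μ = 333; H1: μ > 333 (one-sample t-test, right-tailed).
t = (x̄ − μ₀)/(s/√n) = (358 − 333)/(62.2/√49) = 2.8135
df = n − 1 = 48
p-value = P(T ≥ 2.8135) ≈ 0.004
Since p ≈ 0.004 < α = 0.025, reject H0; the evidence is statistically significant.

2.8135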